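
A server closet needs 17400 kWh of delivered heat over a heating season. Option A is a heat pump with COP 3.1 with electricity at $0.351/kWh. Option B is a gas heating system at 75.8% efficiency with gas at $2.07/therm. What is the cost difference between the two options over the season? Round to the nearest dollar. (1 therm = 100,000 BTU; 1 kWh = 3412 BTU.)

$349

Heat load = 17400 kWh × 3412 = 59,368,800 BTU
Gas: input = 59,368,800 / 0.758 = 78,322,955 BTU = 783.2 therm → 783.2 × $2.07 = $1,621.29
Heat pump: 59,368,800 BTU / 3412 = 17,400 kWh heat; / 3.1 = 5,613 kWh in → × $0.351 = $1,970.13
Difference = |$1,621.29 − $1,970.13| = $348.84 ≈ $349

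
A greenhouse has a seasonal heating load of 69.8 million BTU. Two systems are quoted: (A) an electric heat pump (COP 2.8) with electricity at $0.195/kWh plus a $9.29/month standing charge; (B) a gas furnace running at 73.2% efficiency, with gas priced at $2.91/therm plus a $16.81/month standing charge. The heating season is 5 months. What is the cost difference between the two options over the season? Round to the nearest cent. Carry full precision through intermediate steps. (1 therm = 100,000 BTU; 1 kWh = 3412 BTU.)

Heat load = 69.8 × 10⁶ BTU = 69,800,000 BTU
Gas: input = 69,800,000 / 0.732 = 95,355,191 BTU = 953.6 therm → 953.6 × $2.91 = $2,774.84; + 5 × $16.81 standing = $2,858.89
Heat pump: 69,800,000 BTU / 3412 = 20,460 kWh heat; / 2.8 = 7,306 kWh in → × $0.195 = $1,424.70; + 5 × $9.29 standing = $1,471.15
Difference = |$2,858.89 − $1,471.15| = $1,387.74

$1387.74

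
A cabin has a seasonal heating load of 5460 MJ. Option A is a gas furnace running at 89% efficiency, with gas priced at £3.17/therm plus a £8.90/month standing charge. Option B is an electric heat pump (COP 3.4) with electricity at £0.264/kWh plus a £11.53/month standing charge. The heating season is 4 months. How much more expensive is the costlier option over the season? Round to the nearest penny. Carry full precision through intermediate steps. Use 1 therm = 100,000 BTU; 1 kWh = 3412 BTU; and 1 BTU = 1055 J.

Heat load = 5460 MJ = 5,460,000,000 J / 1055 = 5,175,355 BTU
Gas: input = 5,175,355 / 0.89 = 5,815,006 BTU = 58.15 therm → 58.15 × £3.17 = £184.34; + 4 × £8.90 standing = £219.94
Heat pump: 5,175,355 BTU / 3412 = 1,517 kWh heat; / 3.4 = 446.1 kWh in → × £0.264 = £117.78; + 4 × £11.53 standing = £163.90
Difference = |£219.94 − £163.90| = £56.04

£56.04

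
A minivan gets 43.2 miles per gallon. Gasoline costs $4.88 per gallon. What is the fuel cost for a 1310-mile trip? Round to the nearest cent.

Fuel = 1310 mi / 43.2 mpg = 30.32 gal
Cost = 30.32 gal × $4.88/gal = $147.98

$147.98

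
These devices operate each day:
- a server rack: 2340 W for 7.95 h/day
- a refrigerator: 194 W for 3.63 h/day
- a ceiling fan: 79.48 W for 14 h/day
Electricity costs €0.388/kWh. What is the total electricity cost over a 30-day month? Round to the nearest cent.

server rack: 2340 W × 7.95 h × 30 d = 558,090 Wh = 558.1 kWh
refrigerator: 194 W × 3.63 h × 30 d = 21,127 Wh = 21.13 kWh
ceiling fan: 79.48 W × 14 h × 30 d = 33,382 Wh = 33.38 kWh
Total energy = 558.1 + 21.13 + 33.38 = 612.6 kWh
Cost = 612.6 kWh × €0.388 = €237.69

€237.69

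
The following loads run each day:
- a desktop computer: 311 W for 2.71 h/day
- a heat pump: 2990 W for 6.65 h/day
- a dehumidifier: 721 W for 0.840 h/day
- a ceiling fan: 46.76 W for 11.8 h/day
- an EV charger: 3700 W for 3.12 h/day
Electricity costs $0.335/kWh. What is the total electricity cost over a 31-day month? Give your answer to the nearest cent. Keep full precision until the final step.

$347.15

desktop computer: 311 W × 2.71 h × 31 d = 26,127 Wh = 26.13 kWh
heat pump: 2990 W × 6.65 h × 31 d = 616,388 Wh = 616.4 kWh
dehumidifier: 721 W × 0.840 h × 31 d = 18,775 Wh = 18.77 kWh
ceiling fan: 46.76 W × 11.8 h × 31 d = 17,105 Wh = 17.1 kWh
EV charger: 3700 W × 3.12 h × 31 d = 357,864 Wh = 357.9 kWh
Total energy = 26.13 + 616.4 + 18.77 + 17.1 + 357.9 = 1,036 kWh
Cost = 1,036 kWh × $0.335 = $347.15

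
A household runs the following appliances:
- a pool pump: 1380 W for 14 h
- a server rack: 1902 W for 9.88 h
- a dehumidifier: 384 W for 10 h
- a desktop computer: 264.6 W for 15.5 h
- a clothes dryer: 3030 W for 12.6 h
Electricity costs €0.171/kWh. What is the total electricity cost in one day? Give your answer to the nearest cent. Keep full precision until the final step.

€14.40

pool pump: 1380 W × 14 h = 19,320 Wh = 19.32 kWh
server rack: 1902 W × 9.88 h = 18,792 Wh = 18.79 kWh
dehumidifier: 384 W × 10 h = 3,840 Wh = 3.84 kWh
desktop computer: 264.6 W × 15.5 h = 4,101 Wh = 4.101 kWh
clothes dryer: 3030 W × 12.6 h = 38,178 Wh = 38.18 kWh
Total energy = 19.32 + 18.79 + 3.84 + 4.101 + 38.18 = 84.23 kWh
Cost = 84.23 kWh × €0.171 = €14.40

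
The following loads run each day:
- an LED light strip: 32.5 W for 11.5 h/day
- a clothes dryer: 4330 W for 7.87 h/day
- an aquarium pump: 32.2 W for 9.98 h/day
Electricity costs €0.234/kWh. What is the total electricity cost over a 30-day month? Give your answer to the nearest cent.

LED light strip: 32.5 W × 11.5 h × 30 d = 11,212 Wh = 11.21 kWh
clothes dryer: 4330 W × 7.87 h × 30 d = 1,022,313 Wh = 1,022 kWh
aquarium pump: 32.2 W × 9.98 h × 30 d = 9,641 Wh = 9.641 kWh
Total energy = 11.21 + 1,022 + 9.641 = 1,043 kWh
Cost = 1,043 kWh × €0.234 = €244.10

€244.10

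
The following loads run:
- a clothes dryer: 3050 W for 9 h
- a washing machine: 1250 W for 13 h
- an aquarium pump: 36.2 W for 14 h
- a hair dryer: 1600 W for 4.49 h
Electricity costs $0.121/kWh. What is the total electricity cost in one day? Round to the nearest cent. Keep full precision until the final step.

$6.22

clothes dryer: 3050 W × 9 h = 27,450 Wh = 27.45 kWh
washing machine: 1250 W × 13 h = 16,250 Wh = 16.25 kWh
aquarium pump: 36.2 W × 14 h = 507 Wh = 0.5068 kWh
hair dryer: 1600 W × 4.49 h = 7,184 Wh = 7.184 kWh
Total energy = 27.45 + 16.25 + 0.5068 + 7.184 = 51.39 kWh
Cost = 51.39 kWh × $0.121 = $6.22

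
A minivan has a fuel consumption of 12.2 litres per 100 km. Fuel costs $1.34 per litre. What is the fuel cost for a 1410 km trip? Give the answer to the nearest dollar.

$231

Fuel = 12.2 L/100 km × 1410 km / 100 = 172 L
Cost = 172 L × $1.34/L = $230.51 ≈ $231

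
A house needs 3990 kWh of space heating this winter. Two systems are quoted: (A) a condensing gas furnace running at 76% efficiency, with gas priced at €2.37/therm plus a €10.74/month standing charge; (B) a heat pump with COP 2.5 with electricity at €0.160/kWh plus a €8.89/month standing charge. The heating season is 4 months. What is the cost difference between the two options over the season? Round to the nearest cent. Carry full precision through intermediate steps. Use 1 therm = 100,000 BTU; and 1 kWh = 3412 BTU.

€176.58

Heat load = 3990 kWh × 3412 = 13,613,880 BTU
Gas: input = 13,613,880 / 0.760 = 17,913,000 BTU = 179.1 therm → 179.1 × €2.37 = €424.54; + 4 × €10.74 standing = €467.50
Heat pump: 13,613,880 BTU / 3412 = 3,990 kWh heat; / 2.5 = 1,596 kWh in → × €0.160 = €255.36; + 4 × €8.89 standing = €290.92
Difference = |€467.50 − €290.92| = €176.58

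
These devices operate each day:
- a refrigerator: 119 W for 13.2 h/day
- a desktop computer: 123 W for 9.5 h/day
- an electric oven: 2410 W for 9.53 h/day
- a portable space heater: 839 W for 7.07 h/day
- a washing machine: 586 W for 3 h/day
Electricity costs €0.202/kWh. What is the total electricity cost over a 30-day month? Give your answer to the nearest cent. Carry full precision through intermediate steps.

refrigerator: 119 W × 13.2 h × 30 d = 47,124 Wh = 47.12 kWh
desktop computer: 123 W × 9.5 h × 30 d = 35,055 Wh = 35.05 kWh
electric oven: 2410 W × 9.53 h × 30 d = 689,019 Wh = 689 kWh
portable space heater: 839 W × 7.07 h × 30 d = 177,952 Wh = 178 kWh
washing machine: 586 W × 3 h × 30 d = 52,740 Wh = 52.74 kWh
Total energy = 47.12 + 35.05 + 689 + 178 + 52.74 = 1,002 kWh
Cost = 1,002 kWh × €0.202 = €202.38

€202.38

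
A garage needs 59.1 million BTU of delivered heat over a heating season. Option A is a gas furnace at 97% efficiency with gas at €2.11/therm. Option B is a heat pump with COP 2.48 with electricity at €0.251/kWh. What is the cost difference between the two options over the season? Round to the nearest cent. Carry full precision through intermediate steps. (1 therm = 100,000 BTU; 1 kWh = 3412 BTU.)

Heat load = 59.1 × 10⁶ BTU = 59,100,000 BTU
Gas: input = 59,100,000 / 0.97 = 60,927,835 BTU = 609.3 therm → 609.3 × €2.11 = €1,285.58
Heat pump: 59,100,000 BTU / 3412 = 17,320 kWh heat; / 2.48 = 6,984 kWh in → × €0.251 = €1,753.08
Difference = |€1,285.58 − €1,753.08| = €467.50

€467.50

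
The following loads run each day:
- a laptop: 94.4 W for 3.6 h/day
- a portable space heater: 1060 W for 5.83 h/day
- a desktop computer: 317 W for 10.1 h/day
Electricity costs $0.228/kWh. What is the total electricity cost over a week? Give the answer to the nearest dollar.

$16

laptop: 94.4 W × 3.6 h × 7 d = 2,379 Wh = 2.379 kWh
portable space heater: 1060 W × 5.83 h × 7 d = 43,259 Wh = 43.26 kWh
desktop computer: 317 W × 10.1 h × 7 d = 22,412 Wh = 22.41 kWh
Total energy = 2.379 + 43.26 + 22.41 = 68.05 kWh
Cost = 68.05 kWh × $0.228 = $15.52 ≈ $16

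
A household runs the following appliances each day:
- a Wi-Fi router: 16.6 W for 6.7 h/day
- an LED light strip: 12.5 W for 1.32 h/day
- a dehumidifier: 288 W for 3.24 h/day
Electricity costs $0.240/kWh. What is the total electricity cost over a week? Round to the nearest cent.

Wi-Fi router: 16.6 W × 6.7 h × 7 d = 779 Wh = 0.7785 kWh
LED light strip: 12.5 W × 1.32 h × 7 d = 116 Wh = 0.1155 kWh
dehumidifier: 288 W × 3.24 h × 7 d = 6,532 Wh = 6.532 kWh
Total energy = 0.7785 + 0.1155 + 6.532 = 7.426 kWh
Cost = 7.426 kWh × $0.240 = $1.78

$1.78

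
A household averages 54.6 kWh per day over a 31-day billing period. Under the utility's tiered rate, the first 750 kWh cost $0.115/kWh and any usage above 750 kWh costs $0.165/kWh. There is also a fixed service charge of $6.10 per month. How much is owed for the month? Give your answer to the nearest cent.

$247.88

Usage = 54.6 kWh/day × 31 days = 1692.6 kWh
First 750 kWh × $0.115 = $86.25
Remaining 942.6 kWh × $0.165 = $155.53
Energy charge = $241.78; + service $6.10 = $247.88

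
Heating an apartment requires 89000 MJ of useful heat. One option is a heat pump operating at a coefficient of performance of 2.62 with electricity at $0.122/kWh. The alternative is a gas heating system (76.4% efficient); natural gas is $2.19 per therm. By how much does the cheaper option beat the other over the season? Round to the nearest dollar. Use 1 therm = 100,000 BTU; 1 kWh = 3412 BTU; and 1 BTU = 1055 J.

Heat load = 89000 MJ = 89,000,000,000 J / 1055 = 84,360,190 BTU
Gas: input = 84,360,190 / 0.764 = 110,419,096 BTU = 1,104 therm → 1,104 × $2.19 = $2,418.18
Heat pump: 84,360,190 BTU / 3412 = 24,720 kWh heat; / 2.62 = 9,437 kWh in → × $0.122 = $1,151.30
Difference = |$2,418.18 − $1,151.30| = $1,266.88 ≈ $1267

$1267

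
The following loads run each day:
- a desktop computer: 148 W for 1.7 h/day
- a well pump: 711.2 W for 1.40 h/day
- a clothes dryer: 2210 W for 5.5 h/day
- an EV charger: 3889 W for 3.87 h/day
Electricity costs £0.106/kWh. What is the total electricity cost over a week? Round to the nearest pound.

£21

desktop computer: 148 W × 1.7 h × 7 d = 1,761 Wh = 1.761 kWh
well pump: 711.2 W × 1.40 h × 7 d = 6,970 Wh = 6.97 kWh
clothes dryer: 2210 W × 5.5 h × 7 d = 85,085 Wh = 85.08 kWh
EV charger: 3889 W × 3.87 h × 7 d = 105,353 Wh = 105.4 kWh
Total energy = 1.761 + 6.97 + 85.08 + 105.4 = 199.2 kWh
Cost = 199.2 kWh × £0.106 = £21.11 ≈ £21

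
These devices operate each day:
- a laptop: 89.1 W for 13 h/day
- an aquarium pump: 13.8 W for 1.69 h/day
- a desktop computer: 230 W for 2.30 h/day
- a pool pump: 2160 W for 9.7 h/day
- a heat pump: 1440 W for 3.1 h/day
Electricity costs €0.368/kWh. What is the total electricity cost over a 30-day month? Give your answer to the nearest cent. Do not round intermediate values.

laptop: 89.1 W × 13 h × 30 d = 34,749 Wh = 34.75 kWh
aquarium pump: 13.8 W × 1.69 h × 30 d = 700 Wh = 0.6997 kWh
desktop computer: 230 W × 2.30 h × 30 d = 15,870 Wh = 15.87 kWh
pool pump: 2160 W × 9.7 h × 30 d = 628,560 Wh = 628.6 kWh
heat pump: 1440 W × 3.1 h × 30 d = 133,920 Wh = 133.9 kWh
Total energy = 34.75 + 0.6997 + 15.87 + 628.6 + 133.9 = 813.8 kWh
Cost = 813.8 kWh × €0.368 = €299.48

€299.48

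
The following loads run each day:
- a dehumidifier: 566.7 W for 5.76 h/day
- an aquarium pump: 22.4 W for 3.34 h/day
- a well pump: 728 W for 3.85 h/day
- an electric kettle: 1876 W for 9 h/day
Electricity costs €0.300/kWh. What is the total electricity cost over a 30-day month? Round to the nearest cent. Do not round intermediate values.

€207.23

dehumidifier: 566.7 W × 5.76 h × 30 d = 97,926 Wh = 97.93 kWh
aquarium pump: 22.4 W × 3.34 h × 30 d = 2,244 Wh = 2.244 kWh
well pump: 728 W × 3.85 h × 30 d = 84,084 Wh = 84.08 kWh
electric kettle: 1876 W × 9 h × 30 d = 506,520 Wh = 506.5 kWh
Total energy = 97.93 + 2.244 + 84.08 + 506.5 = 690.8 kWh
Cost = 690.8 kWh × €0.300 = €207.23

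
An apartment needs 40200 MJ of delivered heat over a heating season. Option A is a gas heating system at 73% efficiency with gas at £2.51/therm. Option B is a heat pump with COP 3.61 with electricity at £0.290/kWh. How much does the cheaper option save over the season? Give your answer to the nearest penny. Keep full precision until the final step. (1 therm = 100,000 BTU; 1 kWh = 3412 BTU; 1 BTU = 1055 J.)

£413.03

Heat load = 40200 MJ = 40,200,000,000 J / 1055 = 38,104,265 BTU
Gas: input = 38,104,265 / 0.73 = 52,197,624 BTU = 522 therm → 522 × £2.51 = £1,310.16
Heat pump: 38,104,265 BTU / 3412 = 11,170 kWh heat; / 3.61 = 3,094 kWh in → × £0.290 = £897.13
Difference = |£1,310.16 − £897.13| = £413.03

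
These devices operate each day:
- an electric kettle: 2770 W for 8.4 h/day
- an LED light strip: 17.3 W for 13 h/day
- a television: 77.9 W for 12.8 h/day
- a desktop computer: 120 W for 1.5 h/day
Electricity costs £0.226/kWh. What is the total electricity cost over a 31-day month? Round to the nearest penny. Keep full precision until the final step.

electric kettle: 2770 W × 8.4 h × 31 d = 721,308 Wh = 721.3 kWh
LED light strip: 17.3 W × 13 h × 31 d = 6,972 Wh = 6.972 kWh
television: 77.9 W × 12.8 h × 31 d = 30,911 Wh = 30.91 kWh
desktop computer: 120 W × 1.5 h × 31 d = 5,580 Wh = 5.58 kWh
Total energy = 721.3 + 6.972 + 30.91 + 5.58 = 764.8 kWh
Cost = 764.8 kWh × £0.226 = £172.84

£172.84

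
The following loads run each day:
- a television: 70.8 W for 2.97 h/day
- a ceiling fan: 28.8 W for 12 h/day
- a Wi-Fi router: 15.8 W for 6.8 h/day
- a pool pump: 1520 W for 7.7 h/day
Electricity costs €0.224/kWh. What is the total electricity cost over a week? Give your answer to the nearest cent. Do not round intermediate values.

television: 70.8 W × 2.97 h × 7 d = 1,472 Wh = 1.472 kWh
ceiling fan: 28.8 W × 12 h × 7 d = 2,419 Wh = 2.419 kWh
Wi-Fi router: 15.8 W × 6.8 h × 7 d = 752 Wh = 0.7521 kWh
pool pump: 1520 W × 7.7 h × 7 d = 81,928 Wh = 81.93 kWh
Total energy = 1.472 + 2.419 + 0.7521 + 81.93 = 86.57 kWh
Cost = 86.57 kWh × €0.224 = €19.39

€19.39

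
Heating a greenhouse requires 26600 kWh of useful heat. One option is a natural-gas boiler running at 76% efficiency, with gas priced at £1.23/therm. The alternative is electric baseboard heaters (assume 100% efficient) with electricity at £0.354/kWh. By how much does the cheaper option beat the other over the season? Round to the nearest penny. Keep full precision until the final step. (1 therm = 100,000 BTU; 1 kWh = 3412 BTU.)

£7947.53

Heat load = 26600 kWh × 3412 = 90,759,200 BTU
Gas: input = 90,759,200 / 0.76 = 119,420,000 BTU = 1,194 therm → 1,194 × £1.23 = £1,468.87
Electric: 90,759,200 BTU / 3412 = 26,600 kWh → × £0.354 = £9,416.40
Difference = |£1,468.87 − £9,416.40| = £7,947.53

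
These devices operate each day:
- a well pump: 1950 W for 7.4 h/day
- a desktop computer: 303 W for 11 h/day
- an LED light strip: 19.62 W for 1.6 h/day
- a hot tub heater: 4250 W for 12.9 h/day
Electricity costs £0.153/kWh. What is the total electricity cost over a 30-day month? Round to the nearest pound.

well pump: 1950 W × 7.4 h × 30 d = 432,900 Wh = 432.9 kWh
desktop computer: 303 W × 11 h × 30 d = 99,990 Wh = 99.99 kWh
LED light strip: 19.62 W × 1.6 h × 30 d = 942 Wh = 0.9418 kWh
hot tub heater: 4250 W × 12.9 h × 30 d = 1,644,750 Wh = 1,645 kWh
Total energy = 432.9 + 99.99 + 0.9418 + 1,645 = 2,179 kWh
Cost = 2,179 kWh × £0.153 = £333.32 ≈ £333

£333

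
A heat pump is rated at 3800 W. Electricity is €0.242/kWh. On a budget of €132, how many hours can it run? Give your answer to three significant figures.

144 h

Energy budget = €132 / €0.242 per kWh = 545.5 kWh = 545,455 Wh
Runtime = 545,455 Wh / 3800 W = 143.5 h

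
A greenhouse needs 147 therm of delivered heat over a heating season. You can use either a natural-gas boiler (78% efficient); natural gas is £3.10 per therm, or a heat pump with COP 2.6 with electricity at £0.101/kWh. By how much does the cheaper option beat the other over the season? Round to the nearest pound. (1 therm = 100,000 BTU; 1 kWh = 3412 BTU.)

£417

Heat load = 147 therm × 100,000 = 14,700,000 BTU
Gas: input = 14,700,000 / 0.78 = 18,846,154 BTU = 188.5 therm → 188.5 × £3.10 = £584.23
Heat pump: 14,700,000 BTU / 3412 = 4,308 kWh heat; / 2.6 = 1,657 kWh in → × £0.101 = £167.36
Difference = |£584.23 − £167.36| = £416.87 ≈ £417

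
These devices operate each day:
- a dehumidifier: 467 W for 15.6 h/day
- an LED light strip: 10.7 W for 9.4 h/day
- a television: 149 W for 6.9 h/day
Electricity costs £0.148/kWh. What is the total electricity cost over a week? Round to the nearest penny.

dehumidifier: 467 W × 15.6 h × 7 d = 50,996 Wh = 51 kWh
LED light strip: 10.7 W × 9.4 h × 7 d = 704 Wh = 0.7041 kWh
television: 149 W × 6.9 h × 7 d = 7,197 Wh = 7.197 kWh
Total energy = 51 + 0.7041 + 7.197 = 58.9 kWh
Cost = 58.9 kWh × £0.148 = £8.72

£8.72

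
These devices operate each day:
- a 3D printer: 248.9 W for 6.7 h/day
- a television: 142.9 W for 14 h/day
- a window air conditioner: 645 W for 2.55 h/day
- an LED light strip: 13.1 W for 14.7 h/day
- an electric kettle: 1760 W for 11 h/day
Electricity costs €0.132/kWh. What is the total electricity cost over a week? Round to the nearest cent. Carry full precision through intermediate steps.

€22.98

3D printer: 248.9 W × 6.7 h × 7 d = 11,673 Wh = 11.67 kWh
television: 142.9 W × 14 h × 7 d = 14,004 Wh = 14 kWh
window air conditioner: 645 W × 2.55 h × 7 d = 11,513 Wh = 11.51 kWh
LED light strip: 13.1 W × 14.7 h × 7 d = 1,348 Wh = 1.348 kWh
electric kettle: 1760 W × 11 h × 7 d = 135,520 Wh = 135.5 kWh
Total energy = 11.67 + 14 + 11.51 + 1.348 + 135.5 = 174.1 kWh
Cost = 174.1 kWh × €0.132 = €22.98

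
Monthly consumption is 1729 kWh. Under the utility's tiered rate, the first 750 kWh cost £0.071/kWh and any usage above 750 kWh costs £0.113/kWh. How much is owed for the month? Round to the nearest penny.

£163.88

First 750 kWh × £0.071 = £53.25
Remaining 979 kWh × £0.113 = £110.63
Total = £163.88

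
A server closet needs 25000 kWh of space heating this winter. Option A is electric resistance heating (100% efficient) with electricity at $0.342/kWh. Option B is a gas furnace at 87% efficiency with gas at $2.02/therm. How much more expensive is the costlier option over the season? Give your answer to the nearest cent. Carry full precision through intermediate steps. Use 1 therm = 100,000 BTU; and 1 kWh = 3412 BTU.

$6569.47

Heat load = 25000 kWh × 3412 = 85,300,000 BTU
Gas: input = 85,300,000 / 0.87 = 98,045,977 BTU = 980.5 therm → 980.5 × $2.02 = $1,980.53
Electric: 85,300,000 BTU / 3412 = 25,000 kWh → × $0.342 = $8,550.00
Difference = |$1,980.53 − $8,550.00| = $6,569.47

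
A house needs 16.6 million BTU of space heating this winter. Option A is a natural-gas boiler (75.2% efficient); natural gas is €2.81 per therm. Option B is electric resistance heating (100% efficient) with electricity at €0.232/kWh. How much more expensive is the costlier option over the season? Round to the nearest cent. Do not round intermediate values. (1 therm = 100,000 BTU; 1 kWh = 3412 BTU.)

€508.43

Heat load = 16.6 × 10⁶ BTU = 16,600,000 BTU
Gas: input = 16,600,000 / 0.752 = 22,074,468 BTU = 220.7 therm → 220.7 × €2.81 = €620.29
Electric: 16,600,000 BTU / 3412 = 4,865 kWh → × €0.232 = €1,128.72
Difference = |€620.29 − €1,128.72| = €508.43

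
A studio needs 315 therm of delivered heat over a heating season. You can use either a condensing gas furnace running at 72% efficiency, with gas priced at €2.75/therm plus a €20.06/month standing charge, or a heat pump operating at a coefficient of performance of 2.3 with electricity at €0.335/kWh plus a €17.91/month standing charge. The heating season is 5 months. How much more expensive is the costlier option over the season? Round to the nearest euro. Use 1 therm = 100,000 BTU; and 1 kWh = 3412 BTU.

Heat load = 315 therm × 100,000 = 31,500,000 BTU
Gas: input = 31,500,000 / 0.72 = 43,750,000 BTU = 437.5 therm → 437.5 × €2.75 = €1,203.12; + 5 × €20.06 standing = €1,303.42
Heat pump: 31,500,000 BTU / 3412 = 9,232 kWh heat; / 2.3 = 4,014 kWh in → × €0.335 = €1,344.68; + 5 × €17.91 standing = €1,434.23
Difference = |€1,303.42 − €1,434.23| = €130.80 ≈ €131

€131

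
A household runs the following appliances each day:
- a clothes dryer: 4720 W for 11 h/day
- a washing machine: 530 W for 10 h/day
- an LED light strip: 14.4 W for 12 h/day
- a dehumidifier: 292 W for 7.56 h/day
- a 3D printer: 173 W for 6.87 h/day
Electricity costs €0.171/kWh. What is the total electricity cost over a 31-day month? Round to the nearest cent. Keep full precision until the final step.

clothes dryer: 4720 W × 11 h × 31 d = 1,609,520 Wh = 1,610 kWh
washing machine: 530 W × 10 h × 31 d = 164,300 Wh = 164.3 kWh
LED light strip: 14.4 W × 12 h × 31 d = 5,357 Wh = 5.357 kWh
dehumidifier: 292 W × 7.56 h × 31 d = 68,433 Wh = 68.43 kWh
3D printer: 173 W × 6.87 h × 31 d = 36,844 Wh = 36.84 kWh
Total energy = 1,610 + 164.3 + 5.357 + 68.43 + 36.84 = 1,884 kWh
Cost = 1,884 kWh × €0.171 = €322.24

€322.24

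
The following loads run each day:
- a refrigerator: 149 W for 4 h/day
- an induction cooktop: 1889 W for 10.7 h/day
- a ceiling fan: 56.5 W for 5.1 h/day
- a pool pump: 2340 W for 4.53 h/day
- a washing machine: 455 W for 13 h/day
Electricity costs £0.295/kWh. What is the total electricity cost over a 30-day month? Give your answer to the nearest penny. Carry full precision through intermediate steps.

£332.86

refrigerator: 149 W × 4 h × 30 d = 17,880 Wh = 17.88 kWh
induction cooktop: 1889 W × 10.7 h × 30 d = 606,369 Wh = 606.4 kWh
ceiling fan: 56.5 W × 5.1 h × 30 d = 8,644 Wh = 8.645 kWh
pool pump: 2340 W × 4.53 h × 30 d = 318,006 Wh = 318 kWh
washing machine: 455 W × 13 h × 30 d = 177,450 Wh = 177.4 kWh
Total energy = 17.88 + 606.4 + 8.645 + 318 + 177.4 = 1,128 kWh
Cost = 1,128 kWh × £0.295 = £332.86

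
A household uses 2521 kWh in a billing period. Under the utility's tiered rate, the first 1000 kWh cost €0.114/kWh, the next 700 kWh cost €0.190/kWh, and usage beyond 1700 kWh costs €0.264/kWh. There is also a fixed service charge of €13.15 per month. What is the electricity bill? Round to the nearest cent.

First 1000 kWh × €0.114 = €114.00
Next 700 kWh × €0.190 = €133.00
Remaining 821 kWh × €0.264 = €216.74
Energy charge = €463.74; + service €13.15 = €476.89

€476.89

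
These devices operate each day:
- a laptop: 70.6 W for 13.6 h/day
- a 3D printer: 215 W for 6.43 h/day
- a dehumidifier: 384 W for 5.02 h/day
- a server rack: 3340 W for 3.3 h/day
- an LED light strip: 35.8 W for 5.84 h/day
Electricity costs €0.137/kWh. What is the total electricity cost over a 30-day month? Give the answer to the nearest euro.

laptop: 70.6 W × 13.6 h × 30 d = 28,805 Wh = 28.8 kWh
3D printer: 215 W × 6.43 h × 30 d = 41,474 Wh = 41.47 kWh
dehumidifier: 384 W × 5.02 h × 30 d = 57,830 Wh = 57.83 kWh
server rack: 3340 W × 3.3 h × 30 d = 330,660 Wh = 330.7 kWh
LED light strip: 35.8 W × 5.84 h × 30 d = 6,272 Wh = 6.272 kWh
Total energy = 28.8 + 41.47 + 57.83 + 330.7 + 6.272 = 465 kWh
Cost = 465 kWh × €0.137 = €63.71 ≈ €64

€64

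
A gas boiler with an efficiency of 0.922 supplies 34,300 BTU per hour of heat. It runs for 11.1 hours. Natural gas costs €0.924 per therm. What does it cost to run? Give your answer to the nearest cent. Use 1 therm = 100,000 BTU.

Heat delivered = 34,300 BTU/h × 11.1 h = 380,730 BTU
Gas input = 380,730 / 0.922 = 412,939 BTU
= 412,939 / 100,000 = 4.129 therm
Cost = 4.129 × €0.924/therm = €3.82

€3.82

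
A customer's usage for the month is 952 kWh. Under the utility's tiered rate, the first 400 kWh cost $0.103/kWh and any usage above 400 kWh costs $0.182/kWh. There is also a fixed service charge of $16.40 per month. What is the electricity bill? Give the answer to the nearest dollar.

First 400 kWh × $0.103 = $41.20
Remaining 552 kWh × $0.182 = $100.46
Energy charge = $141.66; + service $16.40 = $158.06 ≈ $158

$158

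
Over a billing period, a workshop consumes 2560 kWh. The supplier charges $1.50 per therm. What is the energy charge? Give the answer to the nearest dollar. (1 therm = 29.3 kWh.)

$131

2560 kWh × (0.03413 therm/kWh) = 87.37 therm
Cost = 87.37 therm × $1.50/therm = $131.06 ≈ $131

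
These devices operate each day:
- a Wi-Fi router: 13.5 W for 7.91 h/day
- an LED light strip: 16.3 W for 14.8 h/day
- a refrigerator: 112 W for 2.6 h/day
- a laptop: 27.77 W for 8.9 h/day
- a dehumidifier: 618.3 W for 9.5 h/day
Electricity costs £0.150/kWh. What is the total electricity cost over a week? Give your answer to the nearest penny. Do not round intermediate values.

Wi-Fi router: 13.5 W × 7.91 h × 7 d = 747 Wh = 0.7475 kWh
LED light strip: 16.3 W × 14.8 h × 7 d = 1,689 Wh = 1.689 kWh
refrigerator: 112 W × 2.6 h × 7 d = 2,038 Wh = 2.038 kWh
laptop: 27.77 W × 8.9 h × 7 d = 1,730 Wh = 1.73 kWh
dehumidifier: 618.3 W × 9.5 h × 7 d = 41,117 Wh = 41.12 kWh
Total energy = 0.7475 + 1.689 + 2.038 + 1.73 + 41.12 = 47.32 kWh
Cost = 47.32 kWh × £0.150 = £7.10

£7.10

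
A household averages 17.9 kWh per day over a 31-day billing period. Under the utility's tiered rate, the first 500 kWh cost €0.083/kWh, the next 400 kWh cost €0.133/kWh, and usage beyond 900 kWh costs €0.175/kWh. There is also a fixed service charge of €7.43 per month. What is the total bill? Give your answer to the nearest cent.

Usage = 17.9 kWh/day × 31 days = 554.9 kWh
First 500 kWh × €0.083 = €41.50
Next 54.9 kWh × €0.133 = €7.30
Remaining tier: 0 kWh (not reached)
Energy charge = €48.80; + service €7.43 = €56.23

€56.23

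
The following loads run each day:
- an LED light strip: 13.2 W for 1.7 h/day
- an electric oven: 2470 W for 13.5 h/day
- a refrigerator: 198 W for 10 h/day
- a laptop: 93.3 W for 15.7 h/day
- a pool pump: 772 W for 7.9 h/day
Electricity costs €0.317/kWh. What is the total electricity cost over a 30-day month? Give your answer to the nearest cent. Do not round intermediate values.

LED light strip: 13.2 W × 1.7 h × 30 d = 673 Wh = 0.6732 kWh
electric oven: 2470 W × 13.5 h × 30 d = 1,000,350 Wh = 1,000 kWh
refrigerator: 198 W × 10 h × 30 d = 59,400 Wh = 59.4 kWh
laptop: 93.3 W × 15.7 h × 30 d = 43,944 Wh = 43.94 kWh
pool pump: 772 W × 7.9 h × 30 d = 182,964 Wh = 183 kWh
Total energy = 0.6732 + 1,000 + 59.4 + 43.94 + 183 = 1,287 kWh
Cost = 1,287 kWh × €0.317 = €408.08

€408.08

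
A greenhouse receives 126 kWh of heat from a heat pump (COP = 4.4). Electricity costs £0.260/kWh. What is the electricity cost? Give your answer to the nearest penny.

Electrical input = 126 kWh / 4.4 = 28.64 kWh
Cost = 28.64 × £0.260/kWh = £7.45

£7.45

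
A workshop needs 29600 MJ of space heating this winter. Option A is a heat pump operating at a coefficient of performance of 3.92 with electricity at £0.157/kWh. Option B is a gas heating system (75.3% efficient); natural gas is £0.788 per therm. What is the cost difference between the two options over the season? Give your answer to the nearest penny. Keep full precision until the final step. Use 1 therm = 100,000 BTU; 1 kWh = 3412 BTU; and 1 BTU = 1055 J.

£35.73

Heat load = 29600 MJ = 29,600,000,000 J / 1055 = 28,056,872 BTU
Gas: input = 28,056,872 / 0.753 = 37,260,122 BTU = 372.6 therm → 372.6 × £0.788 = £293.61
Heat pump: 28,056,872 BTU / 3412 = 8,223 kWh heat; / 3.92 = 2,098 kWh in → × £0.157 = £329.34
Difference = |£293.61 − £329.34| = £35.73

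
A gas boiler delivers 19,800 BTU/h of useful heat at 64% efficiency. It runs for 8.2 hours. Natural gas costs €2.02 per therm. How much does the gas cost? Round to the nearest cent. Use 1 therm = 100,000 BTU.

€5.12

Heat delivered = 19,800 BTU/h × 8.2 h = 162,360 BTU
Gas input = 162,360 / 0.64 = 253,688 BTU
= 253,688 / 100,000 = 2.537 therm
Cost = 2.537 × €2.02/therm = €5.12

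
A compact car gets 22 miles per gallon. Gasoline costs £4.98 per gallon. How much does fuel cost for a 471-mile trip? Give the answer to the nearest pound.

£107

Fuel = 471 mi / 22 mpg = 21.41 gal
Cost = 21.41 gal × £4.98/gal = £106.62 ≈ £107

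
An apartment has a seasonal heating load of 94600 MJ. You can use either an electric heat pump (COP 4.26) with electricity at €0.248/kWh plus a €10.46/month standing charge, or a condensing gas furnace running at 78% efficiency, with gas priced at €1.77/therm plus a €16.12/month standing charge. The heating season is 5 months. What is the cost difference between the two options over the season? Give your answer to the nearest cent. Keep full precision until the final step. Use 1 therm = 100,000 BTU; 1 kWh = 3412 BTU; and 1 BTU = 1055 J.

Heat load = 94600 MJ = 94,600,000,000 J / 1055 = 89,668,246 BTU
Gas: input = 89,668,246 / 0.78 = 114,959,290 BTU = 1,150 therm → 1,150 × €1.77 = €2,034.78; + 5 × €16.12 standing = €2,115.38
Heat pump: 89,668,246 BTU / 3412 = 26,280 kWh heat; / 4.26 = 6,169 kWh in → × €0.248 = €1,529.93; + 5 × €10.46 standing = €1,582.23
Difference = |€2,115.38 − €1,582.23| = €533.15

€533.15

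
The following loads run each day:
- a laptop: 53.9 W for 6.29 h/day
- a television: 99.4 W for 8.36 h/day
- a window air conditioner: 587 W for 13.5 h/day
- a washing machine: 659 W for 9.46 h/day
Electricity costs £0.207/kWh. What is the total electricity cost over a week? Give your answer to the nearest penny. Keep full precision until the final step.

£22.21

laptop: 53.9 W × 6.29 h × 7 d = 2,373 Wh = 2.373 kWh
television: 99.4 W × 8.36 h × 7 d = 5,817 Wh = 5.817 kWh
window air conditioner: 587 W × 13.5 h × 7 d = 55,472 Wh = 55.47 kWh
washing machine: 659 W × 9.46 h × 7 d = 43,639 Wh = 43.64 kWh
Total energy = 2.373 + 5.817 + 55.47 + 43.64 = 107.3 kWh
Cost = 107.3 kWh × £0.207 = £22.21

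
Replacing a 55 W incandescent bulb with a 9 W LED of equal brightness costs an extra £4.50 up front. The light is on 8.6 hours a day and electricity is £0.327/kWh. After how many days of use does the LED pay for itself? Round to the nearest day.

35 days

Power saved = 55 − 9 = 46 W
Daily energy saved = 46 W × 8.6 h = 395.6 Wh = 0.3956 kWh
Daily savings = 0.3956 × £0.327 = £0.1294
Payback = £4.50 / £0.1294 per day = 34.79 days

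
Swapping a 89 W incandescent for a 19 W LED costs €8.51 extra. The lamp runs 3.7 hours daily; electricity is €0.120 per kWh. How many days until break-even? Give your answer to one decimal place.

273.8 days

Power saved = 89 − 19 = 70 W
Daily energy saved = 70 W × 3.7 h = 259 Wh = 0.259 kWh
Daily savings = 0.259 × €0.120 = €0.0311
Payback = €8.51 / €0.0311 per day = 273.8 days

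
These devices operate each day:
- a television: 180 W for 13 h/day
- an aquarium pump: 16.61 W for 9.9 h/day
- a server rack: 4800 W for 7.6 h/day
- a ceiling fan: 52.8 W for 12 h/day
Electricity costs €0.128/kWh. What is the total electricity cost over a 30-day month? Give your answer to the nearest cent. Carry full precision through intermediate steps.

€152.13

television: 180 W × 13 h × 30 d = 70,200 Wh = 70.2 kWh
aquarium pump: 16.61 W × 9.9 h × 30 d = 4,933 Wh = 4.933 kWh
server rack: 4800 W × 7.6 h × 30 d = 1,094,400 Wh = 1,094 kWh
ceiling fan: 52.8 W × 12 h × 30 d = 19,008 Wh = 19.01 kWh
Total energy = 70.2 + 4.933 + 1,094 + 19.01 = 1,189 kWh
Cost = 1,189 kWh × €0.128 = €152.13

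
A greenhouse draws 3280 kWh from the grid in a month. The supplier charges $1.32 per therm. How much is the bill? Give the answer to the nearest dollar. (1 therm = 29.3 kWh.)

$148

3280 kWh × (0.03413 therm/kWh) = 111.9 therm
Cost = 111.9 therm × $1.32/therm = $147.77 ≈ $148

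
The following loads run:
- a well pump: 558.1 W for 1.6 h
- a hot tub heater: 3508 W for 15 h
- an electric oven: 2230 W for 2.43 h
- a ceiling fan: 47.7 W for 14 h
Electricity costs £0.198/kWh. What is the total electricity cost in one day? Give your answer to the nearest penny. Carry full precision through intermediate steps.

£11.80

well pump: 558.1 W × 1.6 h = 893 Wh = 0.893 kWh
hot tub heater: 3508 W × 15 h = 52,620 Wh = 52.62 kWh
electric oven: 2230 W × 2.43 h = 5,419 Wh = 5.419 kWh
ceiling fan: 47.7 W × 14 h = 668 Wh = 0.6678 kWh
Total energy = 0.893 + 52.62 + 5.419 + 0.6678 = 59.6 kWh
Cost = 59.6 kWh × £0.198 = £11.80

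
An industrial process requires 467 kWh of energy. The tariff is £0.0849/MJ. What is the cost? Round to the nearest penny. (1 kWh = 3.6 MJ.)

£142.73

467 kWh × (3.6 MJ/kWh) = 1,681 MJ
Cost = 1,681 MJ × £0.0849/MJ = £142.73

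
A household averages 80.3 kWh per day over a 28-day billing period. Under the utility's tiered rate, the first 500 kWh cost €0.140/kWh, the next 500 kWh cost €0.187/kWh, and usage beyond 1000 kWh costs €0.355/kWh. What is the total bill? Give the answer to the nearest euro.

€607

Usage = 80.3 kWh/day × 28 days = 2248.4 kWh
First 500 kWh × €0.140 = €70.00
Next 500 kWh × €0.187 = €93.50
Remaining 1248.4 kWh × €0.355 = €443.18
Total = €606.68 ≈ €607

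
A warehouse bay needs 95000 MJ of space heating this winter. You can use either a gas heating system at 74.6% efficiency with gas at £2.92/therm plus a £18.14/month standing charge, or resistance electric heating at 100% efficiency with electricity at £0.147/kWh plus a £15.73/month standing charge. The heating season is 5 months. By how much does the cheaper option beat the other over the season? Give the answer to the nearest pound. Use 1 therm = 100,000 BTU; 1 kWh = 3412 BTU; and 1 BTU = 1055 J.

£343

Heat load = 95000 MJ = 95,000,000,000 J / 1055 = 90,047,393 BTU
Gas: input = 90,047,393 / 0.746 = 120,706,962 BTU = 1,207 therm → 1,207 × £2.92 = £3,524.64; + 5 × £18.14 standing = £3,615.34
Electric: 90,047,393 BTU / 3412 = 26,390 kWh → × £0.147 = £3,879.53; + 5 × £15.73 standing = £3,958.18
Difference = |£3,615.34 − £3,958.18| = £342.84 ≈ £343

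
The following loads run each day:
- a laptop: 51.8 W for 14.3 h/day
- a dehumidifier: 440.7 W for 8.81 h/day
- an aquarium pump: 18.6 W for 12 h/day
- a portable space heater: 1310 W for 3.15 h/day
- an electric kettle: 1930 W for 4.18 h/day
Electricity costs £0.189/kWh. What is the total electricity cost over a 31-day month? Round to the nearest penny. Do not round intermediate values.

laptop: 51.8 W × 14.3 h × 31 d = 22,963 Wh = 22.96 kWh
dehumidifier: 440.7 W × 8.81 h × 31 d = 120,360 Wh = 120.4 kWh
aquarium pump: 18.6 W × 12 h × 31 d = 6,919 Wh = 6.919 kWh
portable space heater: 1310 W × 3.15 h × 31 d = 127,922 Wh = 127.9 kWh
electric kettle: 1930 W × 4.18 h × 31 d = 250,089 Wh = 250.1 kWh
Total energy = 22.96 + 120.4 + 6.919 + 127.9 + 250.1 = 528.3 kWh
Cost = 528.3 kWh × £0.189 = £99.84

£99.84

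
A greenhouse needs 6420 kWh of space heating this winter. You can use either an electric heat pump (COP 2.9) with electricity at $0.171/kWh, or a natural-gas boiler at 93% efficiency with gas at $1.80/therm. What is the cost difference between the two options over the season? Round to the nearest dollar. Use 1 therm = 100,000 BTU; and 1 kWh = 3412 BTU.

$45

Heat load = 6420 kWh × 3412 = 21,905,040 BTU
Gas: input = 21,905,040 / 0.93 = 23,553,806 BTU = 235.5 therm → 235.5 × $1.80 = $423.97
Heat pump: 21,905,040 BTU / 3412 = 6,420 kWh heat; / 2.9 = 2,214 kWh in → × $0.171 = $378.56
Difference = |$423.97 − $378.56| = $45.41 ≈ $45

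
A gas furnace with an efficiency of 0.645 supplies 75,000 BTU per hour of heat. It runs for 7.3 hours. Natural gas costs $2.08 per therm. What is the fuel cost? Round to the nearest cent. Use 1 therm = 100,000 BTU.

$17.66

Heat delivered = 75,000 BTU/h × 7.3 h = 547,500 BTU
Gas input = 547,500 / 0.645 = 848,837 BTU
= 848,837 / 100,000 = 8.488 therm
Cost = 8.488 × $2.08/therm = $17.66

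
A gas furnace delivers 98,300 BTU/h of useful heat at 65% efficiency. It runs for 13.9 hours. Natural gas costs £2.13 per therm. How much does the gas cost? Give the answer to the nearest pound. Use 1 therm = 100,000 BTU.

£45

Heat delivered = 98,300 BTU/h × 13.9 h = 1,366,370 BTU
Gas input = 1,366,370 / 0.65 = 2,102,108 BTU
= 2,102,108 / 100,000 = 21.02 therm
Cost = 21.02 × £2.13/therm = £44.77 ≈ £45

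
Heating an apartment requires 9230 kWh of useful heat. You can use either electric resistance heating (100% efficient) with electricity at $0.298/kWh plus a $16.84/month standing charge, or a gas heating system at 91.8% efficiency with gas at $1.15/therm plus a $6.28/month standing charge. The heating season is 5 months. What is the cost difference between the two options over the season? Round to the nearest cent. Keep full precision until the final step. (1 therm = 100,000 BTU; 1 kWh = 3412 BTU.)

$2408.82

Heat load = 9230 kWh × 3412 = 31,492,760 BTU
Gas: input = 31,492,760 / 0.918 = 34,305,839 BTU = 343.1 therm → 343.1 × $1.15 = $394.52; + 5 × $6.28 standing = $425.92
Electric: 31,492,760 BTU / 3412 = 9,230 kWh → × $0.298 = $2,750.54; + 5 × $16.84 standing = $2,834.74
Difference = |$425.92 − $2,834.74| = $2,408.82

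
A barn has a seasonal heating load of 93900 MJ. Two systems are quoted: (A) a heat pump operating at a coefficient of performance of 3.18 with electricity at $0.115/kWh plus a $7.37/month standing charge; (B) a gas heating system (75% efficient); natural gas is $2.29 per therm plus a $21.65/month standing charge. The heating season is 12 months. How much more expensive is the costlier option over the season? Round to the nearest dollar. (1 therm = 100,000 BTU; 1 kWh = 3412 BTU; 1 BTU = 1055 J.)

$1946

Heat load = 93900 MJ = 93,900,000,000 J / 1055 = 89,004,739 BTU
Gas: input = 89,004,739 / 0.75 = 118,672,986 BTU = 1,187 therm → 1,187 × $2.29 = $2,717.61; + 12 × $21.65 standing = $2,977.41
Heat pump: 89,004,739 BTU / 3412 = 26,090 kWh heat; / 3.18 = 8,203 kWh in → × $0.115 = $943.35; + 12 × $7.37 standing = $1,031.79
Difference = |$2,977.41 − $1,031.79| = $1,945.62 ≈ $1946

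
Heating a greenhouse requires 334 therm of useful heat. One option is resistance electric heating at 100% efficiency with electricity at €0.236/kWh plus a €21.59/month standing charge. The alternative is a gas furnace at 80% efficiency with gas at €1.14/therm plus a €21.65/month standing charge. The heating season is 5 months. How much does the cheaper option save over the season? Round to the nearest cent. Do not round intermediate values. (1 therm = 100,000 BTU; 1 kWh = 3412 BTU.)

€1833.95

Heat load = 334 therm × 100,000 = 33,400,000 BTU
Gas: input = 33,400,000 / 0.80 = 41,750,000 BTU = 417.5 therm → 417.5 × €1.14 = €475.95; + 5 × €21.65 standing = €584.20
Electric: 33,400,000 BTU / 3412 = 9,789 kWh → × €0.236 = €2,310.20; + 5 × €21.59 standing = €2,418.15
Difference = |€584.20 − €2,418.15| = €1,833.95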